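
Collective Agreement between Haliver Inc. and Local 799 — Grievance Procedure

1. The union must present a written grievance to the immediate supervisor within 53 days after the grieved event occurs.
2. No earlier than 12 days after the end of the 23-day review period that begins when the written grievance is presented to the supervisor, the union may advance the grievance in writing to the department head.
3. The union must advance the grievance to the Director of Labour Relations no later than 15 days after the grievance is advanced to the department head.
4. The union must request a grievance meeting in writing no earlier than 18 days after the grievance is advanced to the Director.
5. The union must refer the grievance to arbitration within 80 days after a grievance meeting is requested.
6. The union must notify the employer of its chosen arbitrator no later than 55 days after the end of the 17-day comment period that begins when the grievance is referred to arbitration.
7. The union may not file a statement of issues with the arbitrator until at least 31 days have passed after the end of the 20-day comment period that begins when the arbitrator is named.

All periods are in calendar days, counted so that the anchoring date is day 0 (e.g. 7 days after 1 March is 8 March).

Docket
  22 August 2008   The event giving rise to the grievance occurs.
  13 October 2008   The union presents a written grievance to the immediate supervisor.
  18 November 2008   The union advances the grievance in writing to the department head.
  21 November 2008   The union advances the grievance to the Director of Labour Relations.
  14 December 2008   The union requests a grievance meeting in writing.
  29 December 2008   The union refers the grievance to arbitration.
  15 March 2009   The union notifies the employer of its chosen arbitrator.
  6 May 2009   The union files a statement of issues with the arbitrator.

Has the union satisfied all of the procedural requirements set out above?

No

Step 1 — counting 53 days from 22 August 2008 (when the grieved event occurs) gives a deadline of 14 October 2008; completed 13 October 2008, before the deadline.
Step 2 — must wait 12 days from 5 November 2008 (end of the 23-day review period, which began when the written grievance is presented to the supervisor on 13 October 2008), so not before 17 November 2008; 18 November 2008 is on or after that date.
Step 3 — counting 15 days from 18 November 2008 (when the grievance is advanced to the department head) gives a deadline of 3 December 2008; done 21 November 2008 — timely.
Step 4 — must wait 18 days from 21 November 2008 (when the grievance is advanced to the Director), so not before 9 December 2008; done 14 December 2008 — permitted.
Step 5 — counting 80 days from 14 December 2008 (when a grievance meeting is requested) gives a deadline of 4 March 2009; done 29 December 2008 — timely.
Step 6 — counting 55 days from 15 January 2009 (end of the 17-day comment period, which began when the grievance is referred to arbitration on 29 December 2008) gives a deadline of 11 March 2009; not done until 15 March 2009, 4 days after the deadline.
The procedure was therefore not followed at step 6.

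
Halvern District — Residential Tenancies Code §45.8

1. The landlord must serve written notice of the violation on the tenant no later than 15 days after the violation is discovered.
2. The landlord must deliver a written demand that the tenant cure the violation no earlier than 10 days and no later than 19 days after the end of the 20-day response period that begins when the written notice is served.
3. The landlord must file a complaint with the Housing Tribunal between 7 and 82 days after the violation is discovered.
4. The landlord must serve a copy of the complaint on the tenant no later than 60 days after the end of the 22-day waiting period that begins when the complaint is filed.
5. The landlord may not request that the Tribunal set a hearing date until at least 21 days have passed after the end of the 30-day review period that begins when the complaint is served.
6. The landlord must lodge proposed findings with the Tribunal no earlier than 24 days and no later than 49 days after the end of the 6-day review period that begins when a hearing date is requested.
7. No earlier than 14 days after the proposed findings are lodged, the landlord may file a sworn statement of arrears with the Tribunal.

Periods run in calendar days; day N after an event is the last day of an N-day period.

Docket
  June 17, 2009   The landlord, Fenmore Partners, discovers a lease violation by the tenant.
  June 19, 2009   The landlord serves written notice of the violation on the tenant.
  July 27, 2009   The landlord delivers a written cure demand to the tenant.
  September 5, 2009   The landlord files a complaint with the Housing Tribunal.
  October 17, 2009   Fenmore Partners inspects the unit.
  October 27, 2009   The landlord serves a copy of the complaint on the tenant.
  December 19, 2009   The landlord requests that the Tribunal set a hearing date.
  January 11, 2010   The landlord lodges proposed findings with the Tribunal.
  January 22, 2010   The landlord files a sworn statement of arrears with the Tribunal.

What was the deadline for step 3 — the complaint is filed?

Step 3 runs from June 17, 2009, when the violation is discovered. The window is 7–82 days after June 17, 2009; it closes on September 7, 2009.

September 7, 2009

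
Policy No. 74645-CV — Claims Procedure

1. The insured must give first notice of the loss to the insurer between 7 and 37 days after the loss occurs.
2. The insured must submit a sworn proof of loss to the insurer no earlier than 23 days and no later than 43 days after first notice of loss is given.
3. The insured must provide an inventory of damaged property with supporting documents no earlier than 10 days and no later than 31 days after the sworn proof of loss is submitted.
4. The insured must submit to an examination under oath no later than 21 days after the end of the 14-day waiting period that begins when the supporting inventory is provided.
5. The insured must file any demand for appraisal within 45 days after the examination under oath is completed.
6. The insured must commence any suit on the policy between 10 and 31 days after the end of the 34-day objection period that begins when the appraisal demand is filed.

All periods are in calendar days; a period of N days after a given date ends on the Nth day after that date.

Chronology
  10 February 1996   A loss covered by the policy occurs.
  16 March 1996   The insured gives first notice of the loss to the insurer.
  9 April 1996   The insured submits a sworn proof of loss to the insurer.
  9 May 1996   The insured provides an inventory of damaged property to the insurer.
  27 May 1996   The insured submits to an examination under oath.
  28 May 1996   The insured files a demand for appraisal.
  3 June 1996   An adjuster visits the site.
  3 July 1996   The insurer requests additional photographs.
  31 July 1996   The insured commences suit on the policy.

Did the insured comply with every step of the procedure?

Yes

Step 1: the window is 7–37 days after 10 February 1996 (when the loss occurs), so 17 February 1996 through 18 March 1996; done 16 March 1996 — within the window.
Step 2: the window is 23–43 days after 16 March 1996 (when first notice of loss is given), so 8 April 1996 through 28 April 1996; done 9 April 1996, which is between those dates.
Step 3: the window is 10–31 days after 9 April 1996 (when the sworn proof of loss is submitted), so 19 April 1996 through 10 May 1996; done 9 May 1996, which is between those dates.
Step 4: 21 days after 23 May 1996 (end of the 14-day waiting period, which began when the supporting inventory is provided on 9 May 1996) is 13 June 1996; 27 May 1996 is within that limit.
Step 5: 45 days after 27 May 1996 (when the examination under oath is completed) is 11 July 1996; done 28 May 1996 — timely.
Step 6: the window is 10–31 days after 1 July 1996 (end of the 34-day objection period, which began when the appraisal demand is filed on 28 May 1996), so 11 July 1996 through 1 August 1996; done 31 July 1996 — within the window.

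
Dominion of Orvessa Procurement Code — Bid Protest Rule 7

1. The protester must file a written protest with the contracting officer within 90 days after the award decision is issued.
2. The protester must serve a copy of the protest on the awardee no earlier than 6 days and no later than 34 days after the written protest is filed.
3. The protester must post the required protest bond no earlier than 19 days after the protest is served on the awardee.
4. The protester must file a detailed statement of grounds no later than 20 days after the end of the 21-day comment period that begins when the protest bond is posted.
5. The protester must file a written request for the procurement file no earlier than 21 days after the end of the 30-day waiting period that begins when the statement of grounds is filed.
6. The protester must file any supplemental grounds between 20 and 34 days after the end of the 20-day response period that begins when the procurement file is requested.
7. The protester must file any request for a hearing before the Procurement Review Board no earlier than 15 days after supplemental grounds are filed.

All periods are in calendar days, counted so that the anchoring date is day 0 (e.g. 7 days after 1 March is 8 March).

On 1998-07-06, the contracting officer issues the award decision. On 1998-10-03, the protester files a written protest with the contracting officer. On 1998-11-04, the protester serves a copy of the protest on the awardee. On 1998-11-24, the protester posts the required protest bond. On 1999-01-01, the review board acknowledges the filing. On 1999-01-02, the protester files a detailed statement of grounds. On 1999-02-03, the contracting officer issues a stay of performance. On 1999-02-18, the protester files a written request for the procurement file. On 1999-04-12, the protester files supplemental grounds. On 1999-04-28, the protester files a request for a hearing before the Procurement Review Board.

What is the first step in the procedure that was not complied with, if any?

Step 1: 90 days after 1998-07-06 (when the award decision is issued) is 1998-10-04; completed 1998-10-03, before the deadline.
Step 2: the window is 6–34 days after 1998-10-03 (when the written protest is filed), so 1998-10-09 through 1998-11-06; 1998-11-04 falls inside that range.
Step 3: the earliest permitted date is 19 days after 1998-11-04 (when the protest is served on the awardee), i.e. 1998-11-23; done 1998-11-24, after the minimum wait.
Step 4: 20 days after 1998-12-15 (end of the 21-day comment period, which began when the protest bond is posted on 1998-11-24) is 1999-01-04; completed 1999-01-02, before the deadline.
Step 5: the earliest permitted date is 21 days after 1999-02-01 (end of the 30-day waiting period, which began when the statement of grounds is filed on 1999-01-02), i.e. 1999-02-22; done 1999-02-18 — 4 days too early.
The analysis stops there.

Step 5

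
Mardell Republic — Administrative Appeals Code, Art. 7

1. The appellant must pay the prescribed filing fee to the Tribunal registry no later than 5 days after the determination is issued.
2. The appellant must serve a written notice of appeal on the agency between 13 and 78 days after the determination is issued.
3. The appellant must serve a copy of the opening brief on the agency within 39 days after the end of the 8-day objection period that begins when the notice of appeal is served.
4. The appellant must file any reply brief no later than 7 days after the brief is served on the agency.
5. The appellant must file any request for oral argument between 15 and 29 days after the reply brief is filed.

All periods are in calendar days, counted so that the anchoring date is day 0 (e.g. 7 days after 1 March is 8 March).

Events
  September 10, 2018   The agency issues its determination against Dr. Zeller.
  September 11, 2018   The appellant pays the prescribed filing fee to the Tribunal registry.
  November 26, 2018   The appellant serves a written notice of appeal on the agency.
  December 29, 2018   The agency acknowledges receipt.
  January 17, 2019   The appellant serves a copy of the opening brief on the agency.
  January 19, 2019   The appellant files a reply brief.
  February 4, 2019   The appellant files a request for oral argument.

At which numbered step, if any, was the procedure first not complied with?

Step 1: 5 days after September 10, 2018 (when the determination is issued) is September 15, 2018; completed September 11, 2018, before the deadline.
Step 2: the window is 13–78 days after September 10, 2018 (when the determination is issued), so September 23, 2018 through November 27, 2018; November 26, 2018 falls inside that range.
Step 3: 39 days after December 4, 2018 (end of the 8-day objection period, which began when the notice of appeal is served on November 26, 2018) is January 12, 2019; done January 17, 2019 — 5 days late.
No need to go further; step 3 was not satisfied.

Step 3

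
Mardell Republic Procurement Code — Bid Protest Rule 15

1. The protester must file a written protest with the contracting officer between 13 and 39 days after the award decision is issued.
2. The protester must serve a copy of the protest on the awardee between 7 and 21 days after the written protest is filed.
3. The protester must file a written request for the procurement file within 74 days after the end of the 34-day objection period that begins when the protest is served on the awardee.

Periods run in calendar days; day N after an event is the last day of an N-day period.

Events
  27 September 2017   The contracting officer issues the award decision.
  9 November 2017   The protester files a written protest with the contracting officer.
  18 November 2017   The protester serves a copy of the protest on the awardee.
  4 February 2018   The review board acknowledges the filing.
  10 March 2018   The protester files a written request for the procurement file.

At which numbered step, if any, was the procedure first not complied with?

Step 1

(1) the permitted window runs from 27 September 2017 + 13 = 10 October 2017 to 27 September 2017 + 39 = 5 November 2017; 9 November 2017 is 4 days past the end of the window.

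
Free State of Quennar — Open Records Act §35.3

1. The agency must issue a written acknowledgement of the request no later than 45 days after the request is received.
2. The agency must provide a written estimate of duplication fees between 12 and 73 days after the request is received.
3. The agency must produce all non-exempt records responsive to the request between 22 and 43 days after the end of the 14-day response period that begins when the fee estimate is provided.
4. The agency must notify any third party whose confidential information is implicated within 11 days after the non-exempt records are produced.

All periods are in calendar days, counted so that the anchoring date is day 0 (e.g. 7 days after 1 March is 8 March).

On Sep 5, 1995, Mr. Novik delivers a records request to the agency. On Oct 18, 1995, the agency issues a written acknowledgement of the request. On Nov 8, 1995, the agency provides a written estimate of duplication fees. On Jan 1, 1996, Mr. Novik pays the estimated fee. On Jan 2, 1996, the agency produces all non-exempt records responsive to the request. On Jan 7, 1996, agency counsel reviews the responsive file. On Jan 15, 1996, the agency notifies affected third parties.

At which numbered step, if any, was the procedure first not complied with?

Step 1 — counting 45 days from Sep 5, 1995 (when the request is received) gives a deadline of Oct 20, 1995; completed Oct 18, 1995, before the deadline.
Step 2 — 12 and 73 days from Sep 5, 1995 (when the request is received) are Sep 17, 1995 and Nov 17, 1995 respectively; done Nov 8, 1995, which is between those dates.
Step 3 — 22 and 43 days from Nov 22, 1995 (end of the 14-day response period, which began when the fee estimate is provided on Nov 8, 1995) are Dec 14, 1995 and Jan 4, 1996 respectively; done Jan 2, 1996 — within the window.
Step 4 — counting 11 days from Jan 2, 1996 (when the non-exempt records are produced) gives a deadline of Jan 13, 1996; done Jan 15, 1996 — 2 days late.
The procedure was therefore not followed at step 4.

Step 4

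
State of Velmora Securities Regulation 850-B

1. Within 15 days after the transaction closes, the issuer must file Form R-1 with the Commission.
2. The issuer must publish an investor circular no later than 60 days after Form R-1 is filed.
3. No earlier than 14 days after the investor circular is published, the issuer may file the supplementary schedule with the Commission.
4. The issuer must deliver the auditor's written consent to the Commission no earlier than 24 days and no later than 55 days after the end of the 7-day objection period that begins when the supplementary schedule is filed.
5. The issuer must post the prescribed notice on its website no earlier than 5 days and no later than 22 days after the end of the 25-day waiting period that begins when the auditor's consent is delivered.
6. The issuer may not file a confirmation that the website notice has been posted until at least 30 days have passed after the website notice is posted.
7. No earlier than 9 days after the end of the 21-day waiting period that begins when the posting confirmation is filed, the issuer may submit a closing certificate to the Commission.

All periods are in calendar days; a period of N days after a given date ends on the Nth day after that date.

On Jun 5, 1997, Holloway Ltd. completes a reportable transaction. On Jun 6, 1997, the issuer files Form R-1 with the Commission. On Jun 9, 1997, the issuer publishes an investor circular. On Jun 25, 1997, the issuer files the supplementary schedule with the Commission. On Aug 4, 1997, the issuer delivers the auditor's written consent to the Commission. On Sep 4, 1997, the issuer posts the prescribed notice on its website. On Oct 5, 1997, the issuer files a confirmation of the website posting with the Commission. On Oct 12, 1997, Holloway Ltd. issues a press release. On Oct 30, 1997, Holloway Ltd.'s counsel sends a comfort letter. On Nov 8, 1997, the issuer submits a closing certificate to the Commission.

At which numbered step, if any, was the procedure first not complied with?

None — every step was satisfied

(1) due by Jun 5, 1997 + 15 days = Jun 20, 1997; Jun 6, 1997 is within that limit.
(2) due by Jun 6, 1997 + 60 days = Aug 5, 1997; Jun 9, 1997 is within that limit.
(3) permitted from Jun 9, 1997 + 14 days = Jun 23, 1997 onward; done Jun 25, 1997 — permitted.
(4) the permitted window runs from Jul 2, 1997 + 24 = Jul 26, 1997 to Jul 2, 1997 + 55 = Aug 26, 1997; Aug 4, 1997 falls inside that range.
(5) the permitted window runs from Aug 29, 1997 + 5 = Sep 3, 1997 to Aug 29, 1997 + 22 = Sep 20, 1997; done Sep 4, 1997, which is between those dates.
(6) permitted from Sep 4, 1997 + 30 days = Oct 4, 1997 onward; Oct 5, 1997 is on or after that date.
(7) permitted from Oct 26, 1997 + 9 days = Nov 4, 1997 onward; Nov 8, 1997 is on or after that date.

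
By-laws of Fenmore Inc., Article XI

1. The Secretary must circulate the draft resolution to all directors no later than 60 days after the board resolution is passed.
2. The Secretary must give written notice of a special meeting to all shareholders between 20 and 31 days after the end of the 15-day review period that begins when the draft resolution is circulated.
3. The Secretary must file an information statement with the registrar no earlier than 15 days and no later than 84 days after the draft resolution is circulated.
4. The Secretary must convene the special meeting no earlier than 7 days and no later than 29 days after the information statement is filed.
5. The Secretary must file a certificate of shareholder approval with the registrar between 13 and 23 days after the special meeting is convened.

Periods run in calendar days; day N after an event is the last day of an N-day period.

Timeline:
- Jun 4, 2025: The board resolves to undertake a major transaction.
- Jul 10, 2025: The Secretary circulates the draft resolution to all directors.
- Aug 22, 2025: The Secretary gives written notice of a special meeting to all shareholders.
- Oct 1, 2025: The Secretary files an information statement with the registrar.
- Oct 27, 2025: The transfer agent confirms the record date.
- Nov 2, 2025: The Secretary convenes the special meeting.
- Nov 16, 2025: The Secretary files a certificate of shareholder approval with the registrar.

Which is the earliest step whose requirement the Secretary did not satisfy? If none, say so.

Step 4

Step 1: 60 days after Jun 4, 2025 (when the board resolution is passed) is Aug 3, 2025; completed Jul 10, 2025, before the deadline.
Step 2: the window is 20–31 days after Jul 25, 2025 (end of the 15-day review period, which began when the draft resolution is circulated on Jul 10, 2025), so Aug 14, 2025 through Aug 25, 2025; done Aug 22, 2025, which is between those dates.
Step 3: the window is 15–84 days after Jul 10, 2025 (when the draft resolution is circulated), so Jul 25, 2025 through Oct 2, 2025; Oct 1, 2025 falls inside that range.
Step 4: the window is 7–29 days after Oct 1, 2025 (when the information statement is filed), so Oct 8, 2025 through Oct 30, 2025; done Nov 2, 2025 — 3 days after the window closed.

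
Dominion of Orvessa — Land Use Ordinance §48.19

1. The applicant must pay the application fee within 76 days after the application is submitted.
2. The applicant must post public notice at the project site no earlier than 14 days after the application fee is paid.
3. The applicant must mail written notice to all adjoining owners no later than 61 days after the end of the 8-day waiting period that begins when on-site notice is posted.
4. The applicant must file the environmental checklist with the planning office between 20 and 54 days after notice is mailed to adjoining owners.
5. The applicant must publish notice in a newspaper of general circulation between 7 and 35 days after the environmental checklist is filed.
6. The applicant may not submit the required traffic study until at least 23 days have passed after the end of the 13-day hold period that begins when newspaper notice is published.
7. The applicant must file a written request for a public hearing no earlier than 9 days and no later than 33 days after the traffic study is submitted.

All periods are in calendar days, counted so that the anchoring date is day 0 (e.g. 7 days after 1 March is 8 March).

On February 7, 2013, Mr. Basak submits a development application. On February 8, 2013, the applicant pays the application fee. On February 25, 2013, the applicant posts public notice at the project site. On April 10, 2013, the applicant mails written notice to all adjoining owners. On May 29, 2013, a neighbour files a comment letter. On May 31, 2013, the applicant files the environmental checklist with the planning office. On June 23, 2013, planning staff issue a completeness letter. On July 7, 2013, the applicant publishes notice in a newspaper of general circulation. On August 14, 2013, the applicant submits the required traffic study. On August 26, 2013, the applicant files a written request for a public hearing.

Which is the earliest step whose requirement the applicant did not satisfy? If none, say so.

Step 1 — counting 76 days from February 7, 2013 (when the application is submitted) gives a deadline of April 24, 2013; done February 8, 2013 — timely.
Step 2 — must wait 14 days from February 8, 2013 (when the application fee is paid), so not before February 22, 2013; February 25, 2013 is on or after that date.
Step 3 — counting 61 days from March 5, 2013 (end of the 8-day waiting period, which began when on-site notice is posted on February 25, 2013) gives a deadline of May 5, 2013; completed April 10, 2013, before the deadline.
Step 4 — 20 and 54 days from April 10, 2013 (when notice is mailed to adjoining owners) are April 30, 2013 and June 3, 2013 respectively; May 31, 2013 falls inside that range.
Step 5 — 7 and 35 days from May 31, 2013 (when the environmental checklist is filed) are June 7, 2013 and July 5, 2013 respectively; done July 7, 2013 — 2 days after the window closed.
No need to go further; step 5 was not satisfied.

Step 5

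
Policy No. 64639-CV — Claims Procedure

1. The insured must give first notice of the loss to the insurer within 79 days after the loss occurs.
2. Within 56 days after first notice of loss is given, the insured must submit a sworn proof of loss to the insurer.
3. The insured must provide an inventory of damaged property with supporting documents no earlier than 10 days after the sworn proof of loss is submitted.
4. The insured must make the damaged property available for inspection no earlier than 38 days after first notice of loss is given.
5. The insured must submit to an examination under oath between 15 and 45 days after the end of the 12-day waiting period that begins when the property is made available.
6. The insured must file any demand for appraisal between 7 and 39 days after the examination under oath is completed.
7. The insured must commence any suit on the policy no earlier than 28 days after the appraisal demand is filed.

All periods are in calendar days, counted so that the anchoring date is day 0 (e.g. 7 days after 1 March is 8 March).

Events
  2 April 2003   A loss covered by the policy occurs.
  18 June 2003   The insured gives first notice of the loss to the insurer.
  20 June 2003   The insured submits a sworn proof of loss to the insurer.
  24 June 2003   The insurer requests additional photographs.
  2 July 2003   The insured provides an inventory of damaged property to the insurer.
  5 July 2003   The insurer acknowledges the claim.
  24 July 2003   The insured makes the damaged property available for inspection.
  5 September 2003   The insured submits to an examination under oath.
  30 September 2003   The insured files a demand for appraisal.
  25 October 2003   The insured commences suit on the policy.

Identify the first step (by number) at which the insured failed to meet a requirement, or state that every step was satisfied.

Step 4

(1) due by 2 April 2003 + 79 days = 20 June 2003; done 18 June 2003 — timely.
(2) due by 18 June 2003 + 56 days = 13 August 2003; done 20 June 2003 — timely.
(3) permitted from 20 June 2003 + 10 days = 30 June 2003 onward; 2 July 2003 is on or after that date.
(4) permitted from 18 June 2003 + 38 days = 26 July 2003 onward; acted on 24 July 2003, 2 days prematurely.
No need to go further; step 4 was not satisfied.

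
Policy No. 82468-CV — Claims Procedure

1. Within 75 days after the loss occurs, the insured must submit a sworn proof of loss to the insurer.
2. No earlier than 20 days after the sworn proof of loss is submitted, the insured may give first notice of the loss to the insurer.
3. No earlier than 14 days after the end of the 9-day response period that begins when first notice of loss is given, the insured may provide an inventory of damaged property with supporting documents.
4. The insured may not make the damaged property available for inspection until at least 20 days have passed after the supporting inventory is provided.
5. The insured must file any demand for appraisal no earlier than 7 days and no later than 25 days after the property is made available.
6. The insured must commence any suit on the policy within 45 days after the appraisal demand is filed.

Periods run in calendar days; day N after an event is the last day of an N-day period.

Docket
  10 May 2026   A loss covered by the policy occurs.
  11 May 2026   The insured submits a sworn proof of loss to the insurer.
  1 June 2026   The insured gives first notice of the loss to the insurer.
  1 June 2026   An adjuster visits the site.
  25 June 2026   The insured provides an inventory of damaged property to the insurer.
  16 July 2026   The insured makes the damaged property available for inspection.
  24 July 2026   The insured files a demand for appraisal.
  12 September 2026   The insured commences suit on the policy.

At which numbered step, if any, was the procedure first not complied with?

Step 6

Step 1 — counting 75 days from 10 May 2026 (when the loss occurs) gives a deadline of 24 July 2026; done 11 May 2026 — timely.
Step 2 — must wait 20 days from 11 May 2026 (when the sworn proof of loss is submitted), so not before 31 May 2026; done 1 June 2026, after the minimum wait.
Step 3 — must wait 14 days from 10 June 2026 (end of the 9-day response period, which began when first notice of loss is given on 1 June 2026), so not before 24 June 2026; 25 June 2026 is on or after that date.
Step 4 — must wait 20 days from 25 June 2026 (when the supporting inventory is provided), so not before 15 July 2026; 16 July 2026 is on or after that date.
Step 5 — 7 and 25 days from 16 July 2026 (when the property is made available) are 23 July 2026 and 10 August 2026 respectively; done 24 July 2026 — within the window.
Step 6 — counting 45 days from 24 July 2026 (when the appraisal demand is filed) gives a deadline of 7 September 2026; 12 September 2026 misses that deadline by 5 days.
No need to go further; step 6 was not satisfied.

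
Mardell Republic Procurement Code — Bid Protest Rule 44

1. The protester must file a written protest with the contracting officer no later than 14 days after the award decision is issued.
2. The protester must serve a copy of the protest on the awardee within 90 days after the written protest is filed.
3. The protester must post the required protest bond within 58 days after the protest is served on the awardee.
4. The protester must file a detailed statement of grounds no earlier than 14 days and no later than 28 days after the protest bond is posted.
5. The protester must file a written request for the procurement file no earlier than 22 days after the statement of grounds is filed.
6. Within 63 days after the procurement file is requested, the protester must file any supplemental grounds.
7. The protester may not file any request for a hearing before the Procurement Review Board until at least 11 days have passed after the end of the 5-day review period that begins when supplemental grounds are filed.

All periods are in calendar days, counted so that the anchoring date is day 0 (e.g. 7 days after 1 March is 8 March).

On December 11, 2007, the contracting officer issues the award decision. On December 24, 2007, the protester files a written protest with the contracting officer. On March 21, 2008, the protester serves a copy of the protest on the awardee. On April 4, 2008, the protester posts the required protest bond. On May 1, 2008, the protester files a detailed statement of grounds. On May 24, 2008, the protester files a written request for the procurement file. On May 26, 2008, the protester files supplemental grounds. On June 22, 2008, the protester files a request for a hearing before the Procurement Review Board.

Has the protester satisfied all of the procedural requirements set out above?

(1) due by December 11, 2007 + 14 days = December 25, 2007; done December 24, 2007 — timely.
(2) due by December 24, 2007 + 90 days = March 23, 2008; March 21, 2008 is within that limit.
(3) due by March 21, 2008 + 58 days = May 18, 2008; April 4, 2008 is within that limit.
(4) the permitted window runs from April 4, 2008 + 14 = April 18, 2008 to April 4, 2008 + 28 = May 2, 2008; done May 1, 2008 — within the window.
(5) permitted from May 1, 2008 + 22 days = May 23, 2008 onward; done May 24, 2008 — permitted.
(6) due by May 24, 2008 + 63 days = July 26, 2008; May 26, 2008 is within that limit.
(7) permitted from May 31, 2008 + 11 days = June 11, 2008 onward; done June 22, 2008, after the minimum wait.

Yes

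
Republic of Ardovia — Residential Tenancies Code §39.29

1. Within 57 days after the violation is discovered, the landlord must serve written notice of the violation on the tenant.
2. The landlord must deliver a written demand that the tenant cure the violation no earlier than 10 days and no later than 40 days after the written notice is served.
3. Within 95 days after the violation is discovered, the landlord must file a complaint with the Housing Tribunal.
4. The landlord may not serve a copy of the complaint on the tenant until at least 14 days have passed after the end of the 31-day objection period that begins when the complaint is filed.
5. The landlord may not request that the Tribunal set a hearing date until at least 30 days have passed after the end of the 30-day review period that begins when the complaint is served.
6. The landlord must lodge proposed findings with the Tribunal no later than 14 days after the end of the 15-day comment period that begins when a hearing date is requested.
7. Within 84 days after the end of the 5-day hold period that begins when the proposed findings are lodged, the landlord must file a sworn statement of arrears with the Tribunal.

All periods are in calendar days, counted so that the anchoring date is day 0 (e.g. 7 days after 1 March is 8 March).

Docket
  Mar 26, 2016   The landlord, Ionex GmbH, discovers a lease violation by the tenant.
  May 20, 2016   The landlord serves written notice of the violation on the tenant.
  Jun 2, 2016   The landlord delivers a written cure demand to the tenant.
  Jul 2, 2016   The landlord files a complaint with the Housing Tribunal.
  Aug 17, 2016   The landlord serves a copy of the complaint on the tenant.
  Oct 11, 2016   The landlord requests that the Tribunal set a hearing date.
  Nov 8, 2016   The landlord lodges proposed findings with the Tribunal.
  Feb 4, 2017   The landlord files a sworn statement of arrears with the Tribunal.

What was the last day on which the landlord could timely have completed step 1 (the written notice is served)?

May 22, 2016

Step 1 runs from Mar 26, 2016, when the violation is discovered. 57 days after Mar 26, 2016 is May 22, 2016.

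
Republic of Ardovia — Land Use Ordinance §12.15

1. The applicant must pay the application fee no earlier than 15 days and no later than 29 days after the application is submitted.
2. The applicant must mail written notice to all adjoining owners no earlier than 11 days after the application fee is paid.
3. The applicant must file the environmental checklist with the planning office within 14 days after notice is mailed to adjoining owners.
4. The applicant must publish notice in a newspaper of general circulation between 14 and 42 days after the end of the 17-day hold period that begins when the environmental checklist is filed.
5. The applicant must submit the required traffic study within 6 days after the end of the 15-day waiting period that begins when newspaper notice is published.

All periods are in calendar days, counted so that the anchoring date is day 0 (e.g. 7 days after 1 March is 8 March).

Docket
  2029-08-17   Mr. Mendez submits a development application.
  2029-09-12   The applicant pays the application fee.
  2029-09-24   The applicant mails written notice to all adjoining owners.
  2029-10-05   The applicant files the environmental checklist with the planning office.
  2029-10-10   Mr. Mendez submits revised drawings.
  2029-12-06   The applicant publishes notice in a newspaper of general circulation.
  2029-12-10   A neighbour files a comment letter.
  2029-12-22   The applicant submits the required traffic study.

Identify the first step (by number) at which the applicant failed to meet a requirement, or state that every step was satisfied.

Step 4

Step 1: the window is 15–29 days after 2029-08-17 (when the application is submitted), so 2029-09-01 through 2029-09-15; done 2029-09-12 — within the window.
Step 2: the earliest permitted date is 11 days after 2029-09-12 (when the application fee is paid), i.e. 2029-09-23; done 2029-09-24, after the minimum wait.
Step 3: 14 days after 2029-09-24 (when notice is mailed to adjoining owners) is 2029-10-08; completed 2029-10-05, before the deadline.
Step 4: the window is 14–42 days after 2029-10-22 (end of the 17-day hold period, which began when the environmental checklist is filed on 2029-10-05), so 2029-11-05 through 2029-12-03; 2029-12-06 is 3 days past the end of the window.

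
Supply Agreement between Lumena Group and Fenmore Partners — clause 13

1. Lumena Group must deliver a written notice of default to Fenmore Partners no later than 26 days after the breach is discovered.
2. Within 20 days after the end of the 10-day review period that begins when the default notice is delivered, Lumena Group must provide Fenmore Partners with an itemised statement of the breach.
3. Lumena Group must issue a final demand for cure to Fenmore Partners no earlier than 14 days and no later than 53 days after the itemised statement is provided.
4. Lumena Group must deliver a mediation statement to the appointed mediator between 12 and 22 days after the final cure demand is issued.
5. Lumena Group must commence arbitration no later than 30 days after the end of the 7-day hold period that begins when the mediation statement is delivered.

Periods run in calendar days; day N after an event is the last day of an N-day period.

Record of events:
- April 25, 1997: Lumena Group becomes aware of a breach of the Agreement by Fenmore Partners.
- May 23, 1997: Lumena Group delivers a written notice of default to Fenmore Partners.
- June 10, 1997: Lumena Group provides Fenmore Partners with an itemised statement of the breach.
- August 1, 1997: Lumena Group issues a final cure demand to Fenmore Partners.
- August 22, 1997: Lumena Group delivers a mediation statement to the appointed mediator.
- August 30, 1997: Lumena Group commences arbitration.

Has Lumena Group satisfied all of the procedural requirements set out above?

Step 1: 26 days after April 25, 1997 (when the breach is discovered) is May 21, 1997; done May 23, 1997 — 2 days late.
The analysis stops there.

No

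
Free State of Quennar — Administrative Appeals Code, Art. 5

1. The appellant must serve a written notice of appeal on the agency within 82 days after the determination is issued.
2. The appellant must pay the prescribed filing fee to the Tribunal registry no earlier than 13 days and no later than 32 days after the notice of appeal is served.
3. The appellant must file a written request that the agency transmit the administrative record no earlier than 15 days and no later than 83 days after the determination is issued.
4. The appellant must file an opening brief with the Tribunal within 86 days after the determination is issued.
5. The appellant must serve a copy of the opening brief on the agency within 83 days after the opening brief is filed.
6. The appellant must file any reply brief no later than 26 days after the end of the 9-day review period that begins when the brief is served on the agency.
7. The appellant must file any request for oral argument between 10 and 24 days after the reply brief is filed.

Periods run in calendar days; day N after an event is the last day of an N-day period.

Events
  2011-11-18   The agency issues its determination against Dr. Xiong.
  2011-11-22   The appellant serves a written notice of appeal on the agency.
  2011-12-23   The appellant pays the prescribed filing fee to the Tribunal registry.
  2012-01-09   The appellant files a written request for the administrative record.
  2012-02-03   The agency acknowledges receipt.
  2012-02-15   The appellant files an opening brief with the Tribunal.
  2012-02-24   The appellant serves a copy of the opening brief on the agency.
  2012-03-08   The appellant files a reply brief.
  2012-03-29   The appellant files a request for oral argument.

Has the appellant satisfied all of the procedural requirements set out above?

(1) due by 2011-11-18 + 82 days = 2012-02-08; completed 2011-11-22, before the deadline.
(2) the permitted window runs from 2011-11-22 + 13 = 2011-12-05 to 2011-11-22 + 32 = 2011-12-24; done 2011-12-23 — within the window.
(3) the permitted window runs from 2011-11-18 + 15 = 2011-12-03 to 2011-11-18 + 83 = 2012-02-09; done 2012-01-09 — within the window.
(4) due by 2011-11-18 + 86 days = 2012-02-12; not done until 2012-02-15, 3 days after the deadline.
No need to go further; step 4 was not satisfied.

No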